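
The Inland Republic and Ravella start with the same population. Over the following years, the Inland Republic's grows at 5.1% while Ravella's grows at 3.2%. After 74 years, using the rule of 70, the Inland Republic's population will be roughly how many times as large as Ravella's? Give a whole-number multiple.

the Inland Republic pulls ahead at 1.9 pp per year, so the ratio doubles every 70/1.9 ≈ 36.84 years.
In 74 years that's 2.01 doublings: 2^2.01 ≈ 4.

4 times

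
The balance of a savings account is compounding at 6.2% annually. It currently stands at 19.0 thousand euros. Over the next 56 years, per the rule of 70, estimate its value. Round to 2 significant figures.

Doubling time ≈ 70/6.2 = 11.29 years.
56 years is 56/11.29 ≈ 4.96 doublings, a factor of 2^4.96 ≈ 31.12.
19.0 × 31.12 ≈ 590 thousand euros.

about 590 thousand euros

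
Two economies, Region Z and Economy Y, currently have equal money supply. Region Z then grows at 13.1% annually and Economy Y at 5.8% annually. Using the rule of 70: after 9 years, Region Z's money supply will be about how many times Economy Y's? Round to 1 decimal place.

Only the 7.3-point difference matters.
70/7.3 ≈ 9.59 years per doubling of the ratio; 9 years gives 0.94 doublings, so ≈ 1.9×.

roughly 1.9 times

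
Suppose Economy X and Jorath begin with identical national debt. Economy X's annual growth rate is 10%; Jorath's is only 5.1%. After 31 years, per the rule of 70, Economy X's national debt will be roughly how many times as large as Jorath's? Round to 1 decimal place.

Economy X pulls ahead at 4.9 pp per year, so the ratio doubles every 70/4.9 ≈ 14.29 years.
In 31 years that's 2.17 doublings: 2^2.17 ≈ 4.5.

≈ 4.5 times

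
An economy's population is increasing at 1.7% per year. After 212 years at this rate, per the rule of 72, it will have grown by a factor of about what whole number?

72/1.7 ≈ 42.35 years per doubling.
212 years fits 5 doublings: 2^5 = 32.

about 32 times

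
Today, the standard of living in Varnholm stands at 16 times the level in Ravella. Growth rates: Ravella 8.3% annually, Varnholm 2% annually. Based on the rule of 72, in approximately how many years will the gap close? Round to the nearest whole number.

roughly 46 years

What matters is the difference: 6.3 pp.
Rule of 72 on the gap: the ratio halves every 72/6.3 ≈ 11.43 years.
A 16 times gap closes after 4 halvings: 4 × 11.43 ≈ 46 years.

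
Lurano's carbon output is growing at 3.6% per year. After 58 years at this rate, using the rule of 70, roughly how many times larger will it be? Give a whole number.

At 3.6% one doubling takes ≈ 19.44 years; 58 years is 3 of them, so ×8.

around 8 times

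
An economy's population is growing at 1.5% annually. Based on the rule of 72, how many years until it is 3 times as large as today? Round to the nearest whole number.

One doubling takes 72/1.5 = 48.00 years.
3× is log₂ 3 ≈ 1.58 doublings, so ≈ 1.58 × 48.00 = 76 years.

≈ 76 years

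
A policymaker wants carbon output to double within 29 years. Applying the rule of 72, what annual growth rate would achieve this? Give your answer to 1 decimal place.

72 / 29 ≈ 2.48, so about 2.5% a year.

about 2.5%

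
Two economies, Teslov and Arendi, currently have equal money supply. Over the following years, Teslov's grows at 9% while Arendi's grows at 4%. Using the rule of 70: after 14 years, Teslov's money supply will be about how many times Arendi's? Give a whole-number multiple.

Teslov pulls ahead at 5 pp per year, so the ratio doubles every 70/5 ≈ 14.00 years.
In 14 years that's 1.00 doublings: 2^1.00 ≈ 2.

≈ 2 times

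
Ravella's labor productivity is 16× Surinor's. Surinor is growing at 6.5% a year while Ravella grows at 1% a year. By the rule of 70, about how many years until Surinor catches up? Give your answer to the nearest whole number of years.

The growth-rate gap is 6.5% − 1% = 5.5 percentage points.
So the ratio between them halves every 70/5.5 ≈ 12.73 years.
A 16× gap closes after 4 halvings: 4 × 12.73 ≈ 51 years.

≈ 51 years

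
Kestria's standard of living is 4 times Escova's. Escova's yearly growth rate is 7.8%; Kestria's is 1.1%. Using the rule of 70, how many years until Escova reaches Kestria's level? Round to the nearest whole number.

approximately 21 years

The growth-rate gap is 7.8% − 1.1% = 6.7 percentage points.
So the ratio between them halves every 70/6.7 ≈ 10.45 years.
A 4 times gap closes after 2 halvings: 2 × 10.45 ≈ 21 years.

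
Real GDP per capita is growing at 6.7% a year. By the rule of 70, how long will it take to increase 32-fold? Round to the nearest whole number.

≈ 52 years

One doubling takes 70/6.7 = 10.45 years.
Getting to 32× needs 5 doublings: 5 × 10.45 ≈ 52 years.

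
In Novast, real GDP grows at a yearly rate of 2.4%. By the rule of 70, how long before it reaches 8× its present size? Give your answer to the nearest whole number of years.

One doubling takes 70/2.4 = 29.17 years.
8× is 3 doublings, so 3 × 29.17 ≈ 88 years.

approximately 88 years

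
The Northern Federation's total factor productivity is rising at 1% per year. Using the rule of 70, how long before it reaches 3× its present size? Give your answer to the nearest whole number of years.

roughly 111 years

Doubling time ≈ 70/1 = 70.00 years.
Reaching 3× takes log₂(3) ≈ 1.58 doublings.
1.58 × 70.00 ≈ 111 years.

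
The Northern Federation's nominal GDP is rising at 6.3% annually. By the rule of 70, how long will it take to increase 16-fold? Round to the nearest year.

Doubling time ≈ 70/6.3 = 11.11 years.
Getting to 16× needs 4 doublings: 4 × 11.11 ≈ 44 years.

roughly 44 years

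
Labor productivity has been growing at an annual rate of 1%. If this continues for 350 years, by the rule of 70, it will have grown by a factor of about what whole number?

≈ 32 times

Doubling time ≈ 70/1 = 70.00 years.
350/70.00 ≈ 5 doublings, so about 2^5 = 32×.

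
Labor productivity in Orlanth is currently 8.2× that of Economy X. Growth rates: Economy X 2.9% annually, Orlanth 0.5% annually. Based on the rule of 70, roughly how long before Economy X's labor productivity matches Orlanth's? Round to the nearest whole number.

The growth-rate gap is 2.9% − 0.5% = 2.4 percentage points.
So the ratio between them halves every 70/2.4 ≈ 29.17 years.
An 8.2× gap takes log₂(8.2) ≈ 3.04 halvings to close: 3.04 × 29.17 ≈ 89 years.

89 years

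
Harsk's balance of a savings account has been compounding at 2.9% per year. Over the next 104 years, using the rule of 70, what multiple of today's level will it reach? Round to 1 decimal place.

≈ 19.8 times

Doubles every ≈ 24.14 years (70/2.9).
104 years is 4.31 doublings; 2^4.31 ≈ 19.8×.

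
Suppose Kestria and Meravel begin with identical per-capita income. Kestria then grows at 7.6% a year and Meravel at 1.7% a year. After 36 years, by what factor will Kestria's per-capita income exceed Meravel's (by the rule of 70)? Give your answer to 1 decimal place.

around 8.2 times

Kestria pulls ahead at 5.9 pp per year, so the ratio doubles every 70/5.9 ≈ 11.86 years.
In 36 years that's 3.04 doublings: 2^3.04 ≈ 8.2.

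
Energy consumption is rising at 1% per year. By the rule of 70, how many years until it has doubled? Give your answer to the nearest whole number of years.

At 1%, doubling takes about 70/1 = 70.00 years.

approximately 70 years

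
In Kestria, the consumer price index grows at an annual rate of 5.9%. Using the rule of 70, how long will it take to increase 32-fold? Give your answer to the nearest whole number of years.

Doubling time ≈ 70/5.9 = 11.86 years.
32× is 5 doublings, so 5 × 11.86 ≈ 59 years.

59 years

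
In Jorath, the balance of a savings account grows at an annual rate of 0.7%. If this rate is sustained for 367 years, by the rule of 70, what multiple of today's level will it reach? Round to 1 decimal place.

approximately 12.7 times

Doubles every ≈ 100.00 years (70/0.7).
367 years is 3.67 doublings; 2^3.67 ≈ 12.7×.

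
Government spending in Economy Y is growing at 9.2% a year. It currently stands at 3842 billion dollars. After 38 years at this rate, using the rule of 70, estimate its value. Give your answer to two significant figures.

It doubles every 70/9.2 ≈ 7.61 years, so 38 years is 4.99 doublings.
2^4.99 ≈ 31.78; 3842 × 31.78 ≈ 120000 billion dollars.

about 120000 billion dollars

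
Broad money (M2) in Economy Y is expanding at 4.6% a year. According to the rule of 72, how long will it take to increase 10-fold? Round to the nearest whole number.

approximately 52 years

One doubling takes 72/4.6 = 15.65 years.
Reaching 10× takes log₂(10) ≈ 3.32 doublings.
3.32 × 15.65 ≈ 52 years.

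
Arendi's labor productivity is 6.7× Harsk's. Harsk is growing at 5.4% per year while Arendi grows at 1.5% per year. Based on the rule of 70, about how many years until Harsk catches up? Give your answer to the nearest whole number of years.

around 49 years

The growth-rate gap is 5.4% − 1.5% = 3.9 percentage points.
So the ratio between them halves every 70/3.9 ≈ 17.95 years.
A 6.7× gap takes log₂(6.7) ≈ 2.74 halvings to close: 2.74 × 17.95 ≈ 49 years.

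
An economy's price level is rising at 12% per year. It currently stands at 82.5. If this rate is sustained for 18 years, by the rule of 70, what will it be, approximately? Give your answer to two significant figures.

It doubles every 70/12 ≈ 5.83 years, so 18 years is 3.09 doublings.
2^3.09 ≈ 8.51; 82.5 × 8.51 ≈ 700.

≈ 700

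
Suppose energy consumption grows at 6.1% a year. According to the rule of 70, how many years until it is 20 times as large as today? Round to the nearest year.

around 50 years

One doubling takes 70/6.1 = 11.48 years.
20× is log₂ 20 ≈ 4.32 doublings, so ≈ 4.32 × 11.48 = 50 years.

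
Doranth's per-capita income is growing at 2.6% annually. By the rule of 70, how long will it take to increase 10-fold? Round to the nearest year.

about 89 years

One doubling takes 70/2.6 = 26.92 years.
10× is log₂ 10 ≈ 3.32 doublings, so ≈ 3.32 × 26.92 = 89 years.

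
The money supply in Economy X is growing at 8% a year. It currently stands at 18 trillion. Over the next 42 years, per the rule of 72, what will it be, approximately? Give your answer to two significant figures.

460 trillion

It doubles every 72/8 ≈ 9.00 years, so 42 years is 4.67 doublings.
2^4.67 ≈ 25.46; 18 × 25.46 ≈ 460 trillion.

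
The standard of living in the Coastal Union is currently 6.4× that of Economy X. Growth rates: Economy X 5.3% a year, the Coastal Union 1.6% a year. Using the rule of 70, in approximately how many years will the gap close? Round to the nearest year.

Economy X gains on the Coastal Union at 5.3% − 1.6% = 3.7 points a year.
At that relative rate the gap halves every 70/3.7 ≈ 18.92 years.
A 6.4× gap takes log₂(6.4) ≈ 2.68 halvings to close: 2.68 × 18.92 ≈ 51 years.

≈ 51 years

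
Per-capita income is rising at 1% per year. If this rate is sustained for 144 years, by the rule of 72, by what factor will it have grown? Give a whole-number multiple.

≈ 4 times

Doubling time ≈ 72/1 = 72.00 years.
144/72.00 ≈ 2 doublings, so about 2^2 = 4×.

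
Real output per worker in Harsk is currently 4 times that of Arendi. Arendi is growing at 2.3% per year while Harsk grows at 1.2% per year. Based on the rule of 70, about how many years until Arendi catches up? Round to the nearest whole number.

≈ 127 years

The growth-rate gap is 2.3% − 1.2% = 1.1 percentage points.
So the ratio between them halves every 70/1.1 ≈ 63.64 years.
A 4 times gap closes after 2 halvings: 2 × 63.64 ≈ 127 years.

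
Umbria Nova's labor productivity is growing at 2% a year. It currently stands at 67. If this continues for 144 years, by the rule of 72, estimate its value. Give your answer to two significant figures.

Doubling time ≈ 72/2 = 36.00 years.
144 years is 144/36.00 ≈ 4.00 doublings, a factor of 2^4.00 ≈ 16.00.
67 × 16.00 ≈ 1100.

roughly 1100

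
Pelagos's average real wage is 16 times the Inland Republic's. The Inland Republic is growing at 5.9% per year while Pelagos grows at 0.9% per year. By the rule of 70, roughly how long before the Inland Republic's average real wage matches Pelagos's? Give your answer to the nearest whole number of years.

the Inland Republic gains on Pelagos at 5.9% − 0.9% = 5 points a year.
At that relative rate the gap halves every 70/5 ≈ 14.00 years.
A 16 times gap closes after 4 halvings: 4 × 14.00 ≈ 56 years.

roughly 56 years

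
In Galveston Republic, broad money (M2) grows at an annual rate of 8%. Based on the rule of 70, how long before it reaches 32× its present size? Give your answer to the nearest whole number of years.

Doubling time ≈ 70/8 = 8.75 years.
Getting to 32× needs 5 doublings: 5 × 8.75 ≈ 44 years.

around 44 years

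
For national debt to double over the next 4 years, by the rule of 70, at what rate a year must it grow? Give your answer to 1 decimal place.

around 17.5%

70 / 4 ≈ 17.50, so about 17.5% a year.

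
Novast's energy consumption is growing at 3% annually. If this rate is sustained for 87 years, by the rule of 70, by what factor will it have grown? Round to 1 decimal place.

Doubling time ≈ 70/3 = 23.33 years.
87 years / 23.33 ≈ 3.73 doublings → factor 2^3.73 ≈ 13.3.

13.3 times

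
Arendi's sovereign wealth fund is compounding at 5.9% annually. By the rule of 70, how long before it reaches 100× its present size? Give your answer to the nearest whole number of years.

At 5.9% it doubles every 70/5.9 ≈ 11.86 years.
100× is log₂ 100 ≈ 6.64 doublings, so ≈ 6.64 × 11.86 = 79 years.

79 years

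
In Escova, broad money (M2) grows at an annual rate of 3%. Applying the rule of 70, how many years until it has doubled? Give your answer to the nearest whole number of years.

At 3%, doubling takes about 70/3 = 23.33 years.

about 23 years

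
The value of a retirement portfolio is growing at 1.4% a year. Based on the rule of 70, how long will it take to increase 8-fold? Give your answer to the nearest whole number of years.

Doubling time ≈ 70/1.4 = 50.00 years.
8 = 2^3, so 3 doublings → 150 years.

150 years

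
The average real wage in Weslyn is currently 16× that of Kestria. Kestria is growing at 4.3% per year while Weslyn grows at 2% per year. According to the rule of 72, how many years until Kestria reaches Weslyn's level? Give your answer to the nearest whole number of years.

The growth-rate gap is 4.3% − 2% = 2.3 percentage points.
So the ratio between them halves every 72/2.3 ≈ 31.30 years.
A 16× gap closes after 4 halvings: 4 × 31.30 ≈ 125 years.

≈ 125 years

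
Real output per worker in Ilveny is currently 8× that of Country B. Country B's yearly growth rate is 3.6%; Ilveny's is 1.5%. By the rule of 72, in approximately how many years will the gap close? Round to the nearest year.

103 years

The growth-rate gap is 3.6% − 1.5% = 2.1 percentage points.
So the ratio between them halves every 72/2.1 ≈ 34.29 years.
An 8× gap closes after 3 halvings: 3 × 34.29 ≈ 103 years.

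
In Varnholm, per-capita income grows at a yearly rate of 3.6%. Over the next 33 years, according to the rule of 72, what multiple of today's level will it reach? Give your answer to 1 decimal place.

Doubles every ≈ 20.00 years (72/3.6).
33 years is 1.65 doublings; 2^1.65 ≈ 3.1×.

about 3.1 times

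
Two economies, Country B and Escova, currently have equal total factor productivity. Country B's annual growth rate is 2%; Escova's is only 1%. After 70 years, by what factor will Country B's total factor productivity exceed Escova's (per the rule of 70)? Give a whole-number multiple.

Only the 1-point difference matters.
70/1 ≈ 70.00 years per doubling of the ratio; 70 years gives 1.00 doublings, so ≈ 2×.

≈ 2 times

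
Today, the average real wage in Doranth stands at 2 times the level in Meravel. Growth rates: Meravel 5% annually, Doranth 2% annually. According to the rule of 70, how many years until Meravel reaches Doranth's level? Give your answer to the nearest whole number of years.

around 23 years

What matters is the difference: 3 pp.
Rule of 70 on the gap: the ratio halves every 70/3 ≈ 23.33 years.
A 2 times gap closes after 1 halving: 1 × 23.33 ≈ 23 years.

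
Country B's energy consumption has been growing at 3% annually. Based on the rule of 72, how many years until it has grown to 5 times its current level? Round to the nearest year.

At 3% it doubles every 72/3 ≈ 24.00 years.
5× is log₂ 5 ≈ 2.32 doublings, so ≈ 2.32 × 24.00 = 56 years.

roughly 56 years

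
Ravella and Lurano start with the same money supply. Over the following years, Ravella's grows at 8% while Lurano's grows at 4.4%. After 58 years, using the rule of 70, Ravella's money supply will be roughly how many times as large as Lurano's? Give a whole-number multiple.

roughly 8 times

Ravella pulls ahead at 3.6 pp per year, so the ratio doubles every 70/3.6 ≈ 19.44 years.
In 58 years that's 2.98 doublings: 2^2.98 ≈ 8.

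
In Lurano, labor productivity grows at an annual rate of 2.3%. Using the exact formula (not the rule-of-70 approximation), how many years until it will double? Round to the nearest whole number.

30 years

t = ln(2) / ln(1 + 0.023) = 0.6931 / 0.022739 ≈ 30.48.
≈ 30 years.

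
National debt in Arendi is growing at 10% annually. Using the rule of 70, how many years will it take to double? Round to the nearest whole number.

≈ 7 years

At 10%, doubling takes about 70/10 = 7.00 years.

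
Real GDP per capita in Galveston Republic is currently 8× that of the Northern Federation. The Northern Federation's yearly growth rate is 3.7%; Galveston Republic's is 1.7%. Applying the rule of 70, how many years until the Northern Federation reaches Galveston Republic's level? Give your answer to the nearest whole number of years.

the Northern Federation gains on Galveston Republic at 3.7% − 1.7% = 2 points a year.
At that relative rate the gap halves every 70/2 ≈ 35.00 years.
An 8× gap closes after 3 halvings: 3 × 35.00 ≈ 105 years.

around 105 years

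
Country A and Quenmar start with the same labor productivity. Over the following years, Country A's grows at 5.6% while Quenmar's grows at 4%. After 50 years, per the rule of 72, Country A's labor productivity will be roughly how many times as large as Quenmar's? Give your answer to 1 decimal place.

Country A pulls ahead at 1.6 pp per year, so the ratio doubles every 72/1.6 ≈ 45.00 years.
In 50 years that's 1.11 doublings: 2^1.11 ≈ 2.2.

approximately 2.2 times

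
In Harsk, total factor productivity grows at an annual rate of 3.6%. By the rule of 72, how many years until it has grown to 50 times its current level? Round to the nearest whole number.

approximately 113 years

Doubling time ≈ 72/3.6 = 20.00 years.
Reaching 50× takes log₂(50) ≈ 5.64 doublings.
5.64 × 20.00 ≈ 113 years.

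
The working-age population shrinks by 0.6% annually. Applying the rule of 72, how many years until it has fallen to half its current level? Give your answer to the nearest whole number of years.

The rule works in reverse for decay: 72/0.6 ≈ 120.00 years to halve.

120 years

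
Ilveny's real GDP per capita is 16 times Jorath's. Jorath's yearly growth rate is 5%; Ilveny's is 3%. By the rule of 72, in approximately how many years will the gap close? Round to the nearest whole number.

around 144 years

Jorath gains on Ilveny at 5% − 3% = 2 points a year.
At that relative rate the gap halves every 72/2 ≈ 36.00 years.
A 16 times gap closes after 4 halvings: 4 × 36.00 ≈ 144 years.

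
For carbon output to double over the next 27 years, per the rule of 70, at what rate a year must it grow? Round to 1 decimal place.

approximately 2.6%

70 / 27 ≈ 2.59, so about 2.6% a year.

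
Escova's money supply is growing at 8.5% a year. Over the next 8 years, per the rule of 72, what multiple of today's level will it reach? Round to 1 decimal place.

about 1.9 times

Doubling time ≈ 72/8.5 = 8.47 years.
8 years / 8.47 ≈ 0.94 doublings → factor 2^0.94 ≈ 1.9.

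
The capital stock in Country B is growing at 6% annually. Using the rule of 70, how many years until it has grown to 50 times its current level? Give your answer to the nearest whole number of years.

≈ 66 years

One doubling takes 70/6 = 11.67 years.
Reaching 50× takes log₂(50) ≈ 5.64 doublings.
5.64 × 11.67 ≈ 66 years.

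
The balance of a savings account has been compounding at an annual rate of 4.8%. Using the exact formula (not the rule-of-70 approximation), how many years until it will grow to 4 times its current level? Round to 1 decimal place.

t = ln(4) / ln(1 + 0.048) = 1.3863 / 0.046884 ≈ 29.57.

29.6 years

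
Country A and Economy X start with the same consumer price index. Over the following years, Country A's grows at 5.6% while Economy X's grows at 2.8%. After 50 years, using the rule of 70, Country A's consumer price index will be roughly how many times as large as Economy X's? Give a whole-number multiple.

roughly 4 times

Rate gap = 5.6% − 2.8% = 2.8 points.
The ratio doubles every 70/2.8 ≈ 25.00 years.
50/25.00 ≈ 2.00 doublings → ratio ≈ 2^2.00 ≈ 4.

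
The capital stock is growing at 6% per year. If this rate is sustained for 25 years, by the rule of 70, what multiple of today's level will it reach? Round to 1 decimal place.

about 4.4 times

Doubles every ≈ 11.67 years (70/6).
25 years is 2.14 doublings; 2^2.14 ≈ 4.4×.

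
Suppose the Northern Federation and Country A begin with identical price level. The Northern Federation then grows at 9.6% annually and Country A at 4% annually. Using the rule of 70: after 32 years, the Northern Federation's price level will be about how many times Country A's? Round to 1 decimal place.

5.9 times

Rate gap = 9.6% − 4% = 5.6 points.
The ratio doubles every 70/5.6 ≈ 12.50 years.
32/12.50 ≈ 2.56 doublings → ratio ≈ 2^2.56 ≈ 5.9.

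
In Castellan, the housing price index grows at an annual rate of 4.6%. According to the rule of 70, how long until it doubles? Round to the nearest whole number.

Doubling time ≈ 70 / 4.6 = 15.22 years.

roughly 15 years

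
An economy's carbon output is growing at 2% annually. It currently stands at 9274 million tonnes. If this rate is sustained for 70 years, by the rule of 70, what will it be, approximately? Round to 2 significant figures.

It doubles every 70/2 ≈ 35.00 years, so 70 years is 2.00 doublings.
2^2.00 ≈ 4.00; 9274 × 4.00 ≈ 37000 million tonnes.

≈ 37000 million tonnes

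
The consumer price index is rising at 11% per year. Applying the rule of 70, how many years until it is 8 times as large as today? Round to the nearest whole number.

≈ 19 years

At 11% it doubles every 70/11 ≈ 6.36 years.
Getting to 8× needs 3 doublings: 3 × 6.36 ≈ 19 years.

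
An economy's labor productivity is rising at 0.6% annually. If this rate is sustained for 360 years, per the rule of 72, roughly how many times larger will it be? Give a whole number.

72/0.6 ≈ 120.00 years per doubling.
360 years fits 3 doublings: 2^3 = 8.

≈ 8 times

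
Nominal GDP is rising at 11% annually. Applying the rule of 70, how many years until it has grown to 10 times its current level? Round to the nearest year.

about 21 years

At 11% it doubles every 70/11 ≈ 6.36 years.
Reaching 10× takes log₂(10) ≈ 3.32 doublings.
3.32 × 6.36 ≈ 21 years.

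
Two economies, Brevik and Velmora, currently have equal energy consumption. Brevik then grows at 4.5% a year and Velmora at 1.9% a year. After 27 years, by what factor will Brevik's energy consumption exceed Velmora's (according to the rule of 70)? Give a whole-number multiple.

roughly 2 times

Only the 2.6-point difference matters.
70/2.6 ≈ 26.92 years per doubling of the ratio; 27 years gives 1.00 doublings, so ≈ 2×.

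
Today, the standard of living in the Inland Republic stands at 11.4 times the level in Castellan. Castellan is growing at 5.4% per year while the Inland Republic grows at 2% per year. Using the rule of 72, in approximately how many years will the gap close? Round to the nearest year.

74 years

The growth-rate gap is 5.4% − 2% = 3.4 percentage points.
So the ratio between them halves every 72/3.4 ≈ 21.18 years.
An 11.4 times gap takes log₂(11.4) ≈ 3.51 halvings to close: 3.51 × 21.18 ≈ 74 years.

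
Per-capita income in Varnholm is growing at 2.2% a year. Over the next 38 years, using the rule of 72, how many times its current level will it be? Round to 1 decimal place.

Doubling time ≈ 72/2.2 = 32.73 years.
38 years / 32.73 ≈ 1.16 doublings → factor 2^1.16 ≈ 2.2.

about 2.2 times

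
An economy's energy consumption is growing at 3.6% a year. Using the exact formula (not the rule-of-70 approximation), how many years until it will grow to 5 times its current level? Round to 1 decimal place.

45.5 years

t = ln(5) / ln(1 + 0.036) = 1.6094 / 0.035367 ≈ 45.51.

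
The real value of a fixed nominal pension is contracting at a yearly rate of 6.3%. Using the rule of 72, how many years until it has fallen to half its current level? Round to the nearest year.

Falling at 6.3%, it halves about every 72/6.3 = 11.43 years.

roughly 11 years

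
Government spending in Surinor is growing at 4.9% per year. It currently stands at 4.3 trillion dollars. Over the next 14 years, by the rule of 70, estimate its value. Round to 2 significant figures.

about 8.5 trillion dollars

Doubling time ≈ 70/4.9 = 14.29 years.
14 years is 14/14.29 ≈ 0.98 doublings, a factor of 2^0.98 ≈ 1.97.
4.3 × 1.97 ≈ 8.5 trillion dollars.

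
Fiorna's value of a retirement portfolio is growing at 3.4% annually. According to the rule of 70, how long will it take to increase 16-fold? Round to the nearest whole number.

Doubling time ≈ 70/3.4 = 20.59 years.
Getting to 16× needs 4 doublings: 4 × 20.59 ≈ 82 years.

approximately 82 years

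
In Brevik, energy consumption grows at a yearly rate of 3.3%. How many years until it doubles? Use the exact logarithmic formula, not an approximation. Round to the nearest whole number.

21 years

t = ln(2) / ln(1 + 0.033) = 0.6931 / 0.032467 ≈ 21.35.
≈ 21 years.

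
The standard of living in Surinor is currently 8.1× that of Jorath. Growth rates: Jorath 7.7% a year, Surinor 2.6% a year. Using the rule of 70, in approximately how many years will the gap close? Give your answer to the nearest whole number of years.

41 years

The growth-rate gap is 7.7% − 2.6% = 5.1 percentage points.
So the ratio between them halves every 70/5.1 ≈ 13.73 years.
An 8.1× gap takes log₂(8.1) ≈ 3.02 halvings to close: 3.02 × 13.73 ≈ 41 years.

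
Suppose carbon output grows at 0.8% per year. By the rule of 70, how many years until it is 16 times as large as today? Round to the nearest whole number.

≈ 350 years

At 0.8% it doubles every 70/0.8 ≈ 87.50 years.
16 = 2^4, so 4 doublings → 350 years.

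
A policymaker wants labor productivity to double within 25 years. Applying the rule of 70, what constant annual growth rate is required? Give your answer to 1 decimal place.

≈ 2.8%

70 / 25 ≈ 2.80, so about 2.8% a year.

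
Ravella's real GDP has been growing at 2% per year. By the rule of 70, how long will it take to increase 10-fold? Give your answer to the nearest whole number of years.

At 2% it doubles every 70/2 ≈ 35.00 years.
Reaching 10× takes log₂(10) ≈ 3.32 doublings.
3.32 × 35.00 ≈ 116 years.

about 116 years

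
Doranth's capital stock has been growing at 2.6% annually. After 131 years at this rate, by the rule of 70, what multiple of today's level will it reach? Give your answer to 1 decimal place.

Doubles every ≈ 26.92 years (70/2.6).
131 years is 4.87 doublings; 2^4.87 ≈ 29.2×.

about 29.2 times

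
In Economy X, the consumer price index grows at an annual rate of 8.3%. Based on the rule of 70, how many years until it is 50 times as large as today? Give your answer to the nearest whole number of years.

One doubling takes 70/8.3 = 8.43 years.
50× is log₂ 50 ≈ 5.64 doublings, so ≈ 5.64 × 8.43 = 48 years.

roughly 48 years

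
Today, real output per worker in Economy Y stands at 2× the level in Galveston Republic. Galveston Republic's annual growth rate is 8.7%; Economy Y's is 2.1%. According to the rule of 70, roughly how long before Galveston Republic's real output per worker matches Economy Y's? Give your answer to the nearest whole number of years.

around 11 years

What matters is the difference: 6.6 pp.
Rule of 70 on the gap: the ratio halves every 70/6.6 ≈ 10.61 years.
A 2× gap closes after 1 halving: 1 × 10.61 ≈ 11 years.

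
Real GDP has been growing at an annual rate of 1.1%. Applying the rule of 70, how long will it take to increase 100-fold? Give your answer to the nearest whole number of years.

At 1.1% it doubles every 70/1.1 ≈ 63.64 years.
100× is log₂ 100 ≈ 6.64 doublings, so ≈ 6.64 × 63.64 = 423 years.

about 423 years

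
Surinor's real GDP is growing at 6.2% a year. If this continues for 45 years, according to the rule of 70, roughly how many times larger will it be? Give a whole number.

70/6.2 ≈ 11.29 years per doubling.
45 years fits 4 doublings: 2^4 = 16.

roughly 16 times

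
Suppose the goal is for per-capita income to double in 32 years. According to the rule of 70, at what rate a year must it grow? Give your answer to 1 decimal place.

roughly 2.2% a year

70 / 32 ≈ 2.19, so about 2.2% a year.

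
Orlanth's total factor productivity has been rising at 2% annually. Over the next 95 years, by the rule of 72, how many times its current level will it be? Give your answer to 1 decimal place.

Doubling time ≈ 72/2 = 36.00 years.
95 years / 36.00 ≈ 2.64 doublings → factor 2^2.64 ≈ 6.2.

around 6.2 times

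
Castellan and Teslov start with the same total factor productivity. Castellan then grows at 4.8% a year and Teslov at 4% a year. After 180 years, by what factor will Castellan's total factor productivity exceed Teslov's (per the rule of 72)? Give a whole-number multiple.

about 4 times

Rate gap = 4.8% − 4% = 0.8 points.
The ratio doubles every 72/0.8 ≈ 90.00 years.
180/90.00 ≈ 2.00 doublings → ratio ≈ 2^2.00 ≈ 4.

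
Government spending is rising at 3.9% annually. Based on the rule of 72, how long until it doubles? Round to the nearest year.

about 18 years

At 3.9%, doubling takes about 72/3.9 = 18.46 years.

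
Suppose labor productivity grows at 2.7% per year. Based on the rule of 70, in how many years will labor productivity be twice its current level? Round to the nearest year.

Doubling time ≈ 70 / 2.7 = 25.93 years.

around 26 years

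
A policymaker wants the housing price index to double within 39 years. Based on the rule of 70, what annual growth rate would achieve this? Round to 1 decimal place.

about 1.8%

70 / 39 ≈ 1.79, so about 1.8% annually.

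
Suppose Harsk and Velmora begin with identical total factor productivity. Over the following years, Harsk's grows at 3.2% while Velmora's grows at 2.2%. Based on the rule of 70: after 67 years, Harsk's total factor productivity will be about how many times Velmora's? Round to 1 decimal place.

Harsk pulls ahead at 1 pp per year, so the ratio doubles every 70/1 ≈ 70.00 years.
In 67 years that's 0.96 doublings: 2^0.96 ≈ 1.9.

about 1.9 times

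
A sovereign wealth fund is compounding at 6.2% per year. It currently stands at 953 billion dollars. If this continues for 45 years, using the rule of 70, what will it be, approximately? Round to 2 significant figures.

It doubles every 70/6.2 ≈ 11.29 years, so 45 years is 3.99 doublings.
2^3.99 ≈ 15.89; 953 × 15.89 ≈ 15000 billion dollars.

around 15000 billion dollars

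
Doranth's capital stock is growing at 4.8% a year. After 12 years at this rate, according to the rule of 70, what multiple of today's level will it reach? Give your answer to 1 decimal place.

Doubles every ≈ 14.58 years (70/4.8).
12 years is 0.82 doublings; 2^0.82 ≈ 1.8×.

1.8 times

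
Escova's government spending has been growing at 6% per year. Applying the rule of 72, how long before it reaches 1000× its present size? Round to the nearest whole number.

approximately 120 years

At 6% it doubles every 72/6 ≈ 12.00 years.
1000× is log₂ 1000 ≈ 9.97 doublings, so ≈ 9.97 × 12.00 = 120 years.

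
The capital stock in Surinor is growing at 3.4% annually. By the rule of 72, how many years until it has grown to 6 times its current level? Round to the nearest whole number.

At 3.4% it doubles every 72/3.4 ≈ 21.18 years.
Reaching 6× takes log₂(6) ≈ 2.58 doublings.
2.58 × 21.18 ≈ 55 years.

about 55 years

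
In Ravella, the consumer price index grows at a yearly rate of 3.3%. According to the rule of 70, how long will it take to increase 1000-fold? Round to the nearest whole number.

At 3.3% it doubles every 70/3.3 ≈ 21.21 years.
Reaching 1000× takes log₂(1000) ≈ 9.97 doublings.
9.97 × 21.21 ≈ 211 years.

approximately 211 years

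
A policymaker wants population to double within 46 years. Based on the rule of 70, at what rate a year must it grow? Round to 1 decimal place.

around 1.5%

70 / 46 ≈ 1.52, so about 1.5% a year.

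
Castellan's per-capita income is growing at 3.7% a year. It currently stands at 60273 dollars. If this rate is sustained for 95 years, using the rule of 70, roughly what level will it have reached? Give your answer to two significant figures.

It doubles every 70/3.7 ≈ 18.92 years, so 95 years is 5.02 doublings.
2^5.02 ≈ 32.45; 60273 × 32.45 ≈ 2000000 dollars.

roughly 2000000 dollars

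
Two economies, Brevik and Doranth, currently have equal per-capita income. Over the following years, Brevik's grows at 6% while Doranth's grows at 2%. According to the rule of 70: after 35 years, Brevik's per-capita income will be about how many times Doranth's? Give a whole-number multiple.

Only the 4-point difference matters.
70/4 ≈ 17.50 years per doubling of the ratio; 35 years gives 2.00 doublings, so ≈ 4×.

about 4 times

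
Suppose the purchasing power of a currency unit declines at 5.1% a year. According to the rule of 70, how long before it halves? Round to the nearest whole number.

around 14 years

The rule works in reverse for decay: 70/5.1 ≈ 13.73 years to halve.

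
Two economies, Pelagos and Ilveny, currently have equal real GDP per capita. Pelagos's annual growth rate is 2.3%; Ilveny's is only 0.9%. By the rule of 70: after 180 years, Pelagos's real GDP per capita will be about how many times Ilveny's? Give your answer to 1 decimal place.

roughly 12.1 times

Pelagos pulls ahead at 1.4 pp per year, so the ratio doubles every 70/1.4 ≈ 50.00 years.
In 180 years that's 3.60 doublings: 2^3.60 ≈ 12.1.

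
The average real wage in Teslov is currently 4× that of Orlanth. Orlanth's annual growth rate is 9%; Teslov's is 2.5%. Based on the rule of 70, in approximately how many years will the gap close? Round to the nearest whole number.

about 22 years

Orlanth gains on Teslov at 9% − 2.5% = 6.5 points a year.
At that relative rate the gap halves every 70/6.5 ≈ 10.77 years.
A 4× gap closes after 2 halvings: 2 × 10.77 ≈ 22 years.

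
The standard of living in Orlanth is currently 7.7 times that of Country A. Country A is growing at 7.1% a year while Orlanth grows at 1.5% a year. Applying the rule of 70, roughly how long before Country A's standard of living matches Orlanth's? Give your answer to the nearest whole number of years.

The growth-rate gap is 7.1% − 1.5% = 5.6 percentage points.
So the ratio between them halves every 70/5.6 ≈ 12.50 years.
A 7.7 times gap takes log₂(7.7) ≈ 2.94 halvings to close: 2.94 × 12.50 ≈ 37 years.

approximately 37 years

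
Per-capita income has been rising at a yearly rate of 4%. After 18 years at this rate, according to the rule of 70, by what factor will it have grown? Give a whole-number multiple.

approximately 2 times

At 4% one doubling takes ≈ 17.50 years; 18 years is 1 of them, so ×2.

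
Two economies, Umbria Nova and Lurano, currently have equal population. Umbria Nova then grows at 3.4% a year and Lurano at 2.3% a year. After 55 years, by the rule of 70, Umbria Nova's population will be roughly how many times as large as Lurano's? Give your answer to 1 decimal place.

roughly 1.8 times

Umbria Nova pulls ahead at 1.1 pp per year, so the ratio doubles every 70/1.1 ≈ 63.64 years.
In 55 years that's 0.86 doublings: 2^0.86 ≈ 1.8.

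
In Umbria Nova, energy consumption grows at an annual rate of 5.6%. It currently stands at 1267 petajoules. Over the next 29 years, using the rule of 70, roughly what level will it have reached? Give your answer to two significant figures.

roughly 6300 petajoules

Doubling time ≈ 70/5.6 = 12.50 years.
29 years is 29/12.50 ≈ 2.32 doublings, a factor of 2^2.32 ≈ 4.99.
1267 × 4.99 ≈ 6300 petajoules.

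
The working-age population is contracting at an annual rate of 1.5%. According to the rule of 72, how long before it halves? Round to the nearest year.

Falling at 1.5%, it halves about every 72/1.5 = 48.00 years.

roughly 48 years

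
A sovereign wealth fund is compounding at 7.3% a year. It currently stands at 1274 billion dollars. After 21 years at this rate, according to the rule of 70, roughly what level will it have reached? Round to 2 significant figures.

It doubles every 70/7.3 ≈ 9.59 years, so 21 years is 2.19 doublings.
2^2.19 ≈ 4.56; 1274 × 4.56 ≈ 5800 billion dollars.

about 5800 billion dollars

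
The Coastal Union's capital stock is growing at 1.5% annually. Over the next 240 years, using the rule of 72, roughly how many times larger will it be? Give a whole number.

At 1.5% one doubling takes ≈ 48.00 years; 240 years is 5 of them, so ×32.

approximately 32 times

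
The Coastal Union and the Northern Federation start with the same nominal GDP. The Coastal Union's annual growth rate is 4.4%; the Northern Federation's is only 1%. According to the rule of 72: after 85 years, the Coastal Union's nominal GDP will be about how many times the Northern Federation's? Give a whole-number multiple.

16 times

Only the 3.4-point difference matters.
72/3.4 ≈ 21.18 years per doubling of the ratio; 85 years gives 4.01 doublings, so ≈ 16×.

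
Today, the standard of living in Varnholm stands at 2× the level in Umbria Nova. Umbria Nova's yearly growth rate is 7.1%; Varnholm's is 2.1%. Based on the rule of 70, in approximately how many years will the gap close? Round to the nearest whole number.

Umbria Nova gains on Varnholm at 7.1% − 2.1% = 5 points a year.
At that relative rate the gap halves every 70/5 ≈ 14.00 years.
A 2× gap closes after 1 halving: 1 × 14.00 ≈ 14 years.

≈ 14 years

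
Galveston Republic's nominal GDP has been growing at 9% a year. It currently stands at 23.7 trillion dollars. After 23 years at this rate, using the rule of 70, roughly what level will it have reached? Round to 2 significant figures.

Doubling time ≈ 70/9 = 7.78 years.
23 years is 23/7.78 ≈ 2.96 doublings, a factor of 2^2.96 ≈ 7.78.
23.7 × 7.78 ≈ 180 trillion dollars.

approximately 180 trillion dollars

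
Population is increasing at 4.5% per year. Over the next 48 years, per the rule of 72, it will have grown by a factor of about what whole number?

approximately 8 times

At 4.5% one doubling takes ≈ 16.00 years; 48 years is 3 of them, so ×8.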